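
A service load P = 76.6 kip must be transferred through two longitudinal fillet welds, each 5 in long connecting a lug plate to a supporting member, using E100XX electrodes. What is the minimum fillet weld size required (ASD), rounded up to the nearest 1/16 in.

E100XX → F_EXX = 100 ksi.
Total weld length L = 10 in.
Required throat t_e = P × Ω / (0.6 F_EXX × L) = 76.6 × 2.0 / (0.6 × 100 × 10) = 0.2553 in.
Required leg w = t_e / 0.707 = 0.3612 in → use 3/8 in.

w = 3/8 in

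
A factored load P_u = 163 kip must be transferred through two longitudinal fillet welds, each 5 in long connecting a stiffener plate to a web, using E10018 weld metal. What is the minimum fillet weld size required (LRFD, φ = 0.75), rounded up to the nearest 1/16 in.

E100XX → F_EXX = 100 ksi.
Total weld length L = 10 in.
Required throat t_e = P_u / (φ × 0.6 F_EXX × L) = 163 / (0.75 × 0.6 × 100 × 10) = 0.3622 in.
Required leg w = t_e / 0.707 = 0.5123 in → use 9/16 in.

w = 9/16 in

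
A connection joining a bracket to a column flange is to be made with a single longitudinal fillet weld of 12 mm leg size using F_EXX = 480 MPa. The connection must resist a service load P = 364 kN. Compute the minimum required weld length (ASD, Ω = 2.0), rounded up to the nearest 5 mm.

L = 300 mm

Throat t_e = 0.707 × 12 = 8.484 mm.
r_n/Ω = (0.6 × 480 × 8.484) / 2.0 = 1222 N/mm = 1.222 kN/mm.
L_req = P / (r_n/Ω) = 364 / 1.222 = 297.9 mm total.
Round up → use L = 300 mm.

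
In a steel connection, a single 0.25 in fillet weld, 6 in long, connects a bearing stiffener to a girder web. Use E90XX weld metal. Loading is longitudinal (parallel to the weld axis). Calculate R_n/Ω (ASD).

R_n/Ω ≈ 28.6 kips

E90XX → F_EXX = 90 ksi.
Effective throat t_e = 0.707 × 0.25 = 0.1767 in.
Total length L = 6 in; A_we = 0.1767 × 6 = 1.06 in².
F_nw = 0.6 F_EXX = 0.6 × 90 = 54 ksi.
R_n = 54 × 1.06 = 57.27 kips; R_n/Ω = 57.27/2.0 = 28.63 kips.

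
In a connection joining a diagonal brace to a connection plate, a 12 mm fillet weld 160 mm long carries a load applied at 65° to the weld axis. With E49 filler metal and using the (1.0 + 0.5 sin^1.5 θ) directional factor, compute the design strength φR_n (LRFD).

E49XX → F_EXX = 490 MPa.
t_e = 0.707 × 12 = 8.484 mm; A_we = 8.484 × 160 = 1357 mm².
Directional factor: 1.0 + 0.5 sin^1.5(65°) = 1.431.
F_nw = 0.6 × 490 × 1.431 = 420.8 MPa.
φR_n = 0.75 × 420.8 × 1357 × 10⁻³ = 428.4 kN.

φR_n ≈ 428 kN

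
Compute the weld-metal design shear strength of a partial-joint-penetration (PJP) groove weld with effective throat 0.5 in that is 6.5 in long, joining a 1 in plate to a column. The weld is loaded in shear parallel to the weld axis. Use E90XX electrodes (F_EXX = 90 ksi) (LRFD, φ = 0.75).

Effective throat (given) t_e = 0.5 in.
A_we = 0.5 × 6.5 = 3.25 in².
F_nw = 0.6 F_EXX = 54 ksi.
φR_n = 0.75 × 54 × 3.25 = 131.6 kip.

φR_n ≈ 132 kip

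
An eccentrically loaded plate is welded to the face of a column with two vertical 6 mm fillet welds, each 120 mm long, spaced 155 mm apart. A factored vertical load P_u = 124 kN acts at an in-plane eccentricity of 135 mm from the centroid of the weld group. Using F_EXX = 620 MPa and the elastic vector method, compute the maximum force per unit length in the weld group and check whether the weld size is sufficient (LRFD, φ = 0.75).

Total weld length L_w = 240 mm. Treat welds as unit-width lines.
Polar moment about centroid: J = 2[d³/12 + d(b/2)²] = 2[120³/12 + 120×77.5²] = 1730000 mm³.
Direct shear f_v = P/L_w = 124×10³ / 240 = 516.7 N/mm (vertical).
Torsion M = P·e = 124×10³ × 135 = 16740000 N·mm.
Critical point at (x, y) = (77.5, 60) from centroid. f_tx = M·y/J = 580.7 N/mm; f_ty = M·x/J = 750.1 N/mm.
Resultant f_max = √[f_tx² + (f_v + f_ty)²] = √[580.7² + (516.7 + 750.1)²] = 1394 N/mm.
Capacity per unit length: φr_n = 0.75 × 0.6 × 620 × (0.707 × 6) = 1184 N/mm.
1394 > 1184 → NOT adequate.

f_max ≈ 1390 N/mm; NOT adequate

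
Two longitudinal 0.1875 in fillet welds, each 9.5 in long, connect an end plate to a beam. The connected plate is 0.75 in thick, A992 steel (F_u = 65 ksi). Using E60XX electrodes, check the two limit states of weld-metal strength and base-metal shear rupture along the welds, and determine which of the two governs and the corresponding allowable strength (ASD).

R_n/Ω ≈ 45.3 kip (weld metal governs)

E60XX → F_EXX = 60 ksi.
t_e = 0.707 × 0.1875 = 0.1326 in; L = 19 in.
Weld metal: R_n/Ω = (1/2.0) × 0.6 × 60 × 0.1326 × 19 = 45.34 kip.
Base metal (shear rupture): R_n/Ω = (1/2.0) × 0.6 × 65 × 0.75 × 19 = 277.9 kip.
Governing: weld metal.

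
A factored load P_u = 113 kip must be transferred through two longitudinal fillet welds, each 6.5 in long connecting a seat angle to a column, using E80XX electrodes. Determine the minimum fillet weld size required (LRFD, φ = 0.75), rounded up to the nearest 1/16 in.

w = 3/8 in

E80XX → F_EXX = 80 ksi.
Total weld length L = 13 in.
Required throat t_e = P_u / (φ × 0.6 F_EXX × L) = 113 / (0.75 × 0.6 × 80 × 13) = 0.2415 in.
Required leg w = t_e / 0.707 = 0.3415 in → use 3/8 in.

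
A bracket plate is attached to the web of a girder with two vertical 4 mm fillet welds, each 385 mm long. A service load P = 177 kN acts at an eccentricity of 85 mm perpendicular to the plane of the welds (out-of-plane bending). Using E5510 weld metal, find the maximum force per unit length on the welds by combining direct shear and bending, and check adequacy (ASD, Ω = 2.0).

E55XX → F_EXX = 550 MPa.
L_w = 2 × 385 = 770 mm; section modulus (unit throat) S = 2 × L²/6 = 49410 mm².
Direct shear f_v = P/L_w = 177×10³/770 = 229.9 N/mm.
Moment M = P × e = 177×10³ × 85 = 15045000 N·mm; bending f_b = M/S = 304.5 N/mm.
f_max = √(f_v² + f_b²) = √(229.9² + 304.5²) = 381.5 N/mm.
r_n/Ω = (1/2.0) × 0.6 × 550 × (0.707 × 4) = 466.6 N/mm → adequate.

f_max ≈ 382 N/mm; adequate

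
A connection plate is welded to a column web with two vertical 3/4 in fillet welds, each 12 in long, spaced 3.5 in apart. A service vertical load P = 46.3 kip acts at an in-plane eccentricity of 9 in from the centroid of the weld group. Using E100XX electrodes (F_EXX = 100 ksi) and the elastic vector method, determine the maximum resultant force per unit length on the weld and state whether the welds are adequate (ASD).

f_max ≈ 7.96 kip/in; adequate

Total weld length L_w = 24 in. Treat welds as unit-width lines.
Polar moment about centroid: J = 2[d³/12 + d(b/2)²] = 2[12³/12 + 12×1.75²] = 361.5 in³.
Direct shear f_v = P/L_w = 46.3 / 24 = 1.929 kip/in (vertical).
Torsion M = P·e = 46.3 × 9 = 416.7 kip·in.
Critical point at (x, y) = (1.75, 6) from centroid. f_tx = M·y/J = 6.916 kip/in; f_ty = M·x/J = 2.017 kip/in.
Resultant f_max = √[f_tx² + (f_v + f_ty)²] = √[6.916² + (1.929 + 2.017)²] = 7.963 kip/in.
Capacity per unit length: r_n/Ω = (1/2.0) × 0.6 × 100 × (0.707 × 0.75) = 15.91 kip/in.
7.963 ≤ 15.91 → adequate.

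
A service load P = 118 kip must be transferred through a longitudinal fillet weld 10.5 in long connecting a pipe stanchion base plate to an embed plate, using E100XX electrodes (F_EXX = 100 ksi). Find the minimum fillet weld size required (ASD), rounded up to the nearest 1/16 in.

Total weld length L = 10.5 in.
Required throat t_e = P × Ω / (0.6 F_EXX × L) = 118 × 2.0 / (0.6 × 100 × 10.5) = 0.3746 in.
Required leg w = t_e / 0.707 = 0.5298 in → use 9/16 in.

w = 9/16 in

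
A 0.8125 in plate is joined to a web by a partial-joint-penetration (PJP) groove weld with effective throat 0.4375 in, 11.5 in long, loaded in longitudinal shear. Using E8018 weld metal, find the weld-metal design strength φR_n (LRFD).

E80XX → F_EXX = 80 ksi.
Effective throat (given) t_e = 0.4375 in.
A_we = 0.4375 × 11.5 = 5.031 in².
F_nw = 0.6 F_EXX = 48 ksi.
φR_n = 0.75 × 48 × 5.031 = 181.1 kip.

φR_n ≈ 181 kip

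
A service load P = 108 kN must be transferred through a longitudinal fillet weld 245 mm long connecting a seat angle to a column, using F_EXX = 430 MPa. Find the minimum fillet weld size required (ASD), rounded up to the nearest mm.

w = 5 mm

Total weld length L = 245 mm.
Required throat t_e = P × Ω / (0.6 F_EXX × L) = 108 × 2.0 / (0.6 × 430 × 245 × 10⁻³) = 3.417 mm.
Required leg w = t_e / 0.707 = 4.833 mm → use 5 mm.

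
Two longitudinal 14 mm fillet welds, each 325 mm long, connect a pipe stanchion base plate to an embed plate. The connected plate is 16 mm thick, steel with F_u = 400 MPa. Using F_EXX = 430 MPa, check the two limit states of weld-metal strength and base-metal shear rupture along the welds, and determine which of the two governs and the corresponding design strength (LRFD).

t_e = 0.707 × 14 = 9.898 mm; L = 650 mm.
Weld metal: φR_n = 0.75 × 0.6 × 430 × 9.898 × 650 × 10⁻³ = 1245 kN.
Base metal (shear rupture): φR_n = 0.75 × 0.6 × 400 × 16 × 650 × 10⁻³ = 1872 kN.
Governing: weld metal.

φR_n ≈ 1240 kN (weld metal governs)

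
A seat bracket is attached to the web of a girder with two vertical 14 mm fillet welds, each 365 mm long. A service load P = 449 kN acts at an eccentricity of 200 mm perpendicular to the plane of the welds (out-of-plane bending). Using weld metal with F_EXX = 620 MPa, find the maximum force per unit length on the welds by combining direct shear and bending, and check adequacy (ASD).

L_w = 2 × 365 = 730 mm; section modulus (unit throat) S = 2 × L²/6 = 44410 mm².
Direct shear f_v = P/L_w = 449×10³/730 = 615.1 N/mm.
Moment M = P × e = 449×10³ × 200 = 89800000 N·mm; bending f_b = M/S = 2022 N/mm.
f_max = √(f_v² + f_b²) = √(615.1² + 2022²) = 2114 N/mm.
r_n/Ω = (1/2.0) × 0.6 × 620 × (0.707 × 14) = 1841 N/mm → NOT adequate.

f_max ≈ 2110 N/mm; NOT adequate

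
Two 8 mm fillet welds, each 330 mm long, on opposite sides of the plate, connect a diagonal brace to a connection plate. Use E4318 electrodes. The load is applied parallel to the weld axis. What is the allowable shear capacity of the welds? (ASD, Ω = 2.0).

E43XX → F_EXX = 430 MPa.
Effective throat t_e = 0.707 × 8 = 5.656 mm.
Total length L = 660 mm; A_we = 5.656 × 660 = 3733 mm².
F_nw = 0.6 F_EXX = 0.6 × 430 = 258 MPa.
R_n = 258 × 3733 × 10⁻³ = 963.1 kN; R_n/Ω = 963.1/2.0 = 481.6 kN.

R_n/Ω ≈ 482 kN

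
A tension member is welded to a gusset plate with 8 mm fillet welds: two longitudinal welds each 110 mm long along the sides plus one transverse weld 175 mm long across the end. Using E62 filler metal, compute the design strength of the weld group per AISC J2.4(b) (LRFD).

φR_n ≈ 709 kN

E62XX → F_EXX = 620 MPa.
t_e = 0.707 × 8 = 5.656 mm.
R_nwl = 0.6 × 620 × 5.656 × 220 × 10⁻³ = 462.9 kN (longitudinal, 2 welds).
R_nwt = 0.6 × 620 × 5.656 × 175 × 10⁻³ = 368.2 kN (transverse, base value).
(i) R_nwl + R_nwt = 831.1 kN; (ii) 0.85 R_nwl + 1.5 R_nwt = 945.8 kN.
R_n = max = 945.8 kN [governs: (ii)]; φR_n = 709.3 kN.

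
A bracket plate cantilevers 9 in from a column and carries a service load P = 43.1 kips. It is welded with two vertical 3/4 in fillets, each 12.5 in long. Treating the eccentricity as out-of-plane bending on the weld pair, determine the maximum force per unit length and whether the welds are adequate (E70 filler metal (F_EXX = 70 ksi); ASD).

L_w = 2 × 12.5 = 25 in; section modulus (unit throat) S = 2 × L²/6 = 52.08 in².
Direct shear f_v = P/L_w = 43.1/25 = 1.724 kip/in.
Moment M = P × e = 43.1 × 9 = 387.9 kip·in; bending f_b = M/S = 7.448 kip/in.
f_max = √(f_v² + f_b²) = √(1.724² + 7.448²) = 7.645 kip/in.
r_n/Ω = (1/2.0) × 0.6 × 70 × (0.707 × 0.75) = 11.14 kip/in → adequate.

f_max ≈ 7.64 kip/in; adequate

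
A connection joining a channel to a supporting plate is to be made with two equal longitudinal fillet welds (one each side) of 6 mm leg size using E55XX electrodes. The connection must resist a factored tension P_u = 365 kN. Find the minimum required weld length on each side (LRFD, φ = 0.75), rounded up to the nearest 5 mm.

L = 175 mm on each side

E55XX → F_EXX = 550 MPa.
Throat t_e = 0.707 × 6 = 4.242 mm.
φr_n = 0.75 × 0.6 × 550 × 4.242 × 10⁻³ = 1.05 kN/mm.
L_req = P_u / φr_n = 365 / 1.05 = 347.7 mm total.
Per side: 347.7 / 2 = 173.8 mm.
Round up → use L = 175 mm on each side.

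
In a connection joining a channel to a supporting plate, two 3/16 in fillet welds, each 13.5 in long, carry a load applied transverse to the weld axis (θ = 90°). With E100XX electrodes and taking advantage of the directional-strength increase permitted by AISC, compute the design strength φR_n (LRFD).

φR_n ≈ 242 kip

E100XX → F_EXX = 100 ksi.
t_e = 0.707 × 0.1875 = 0.1326 in; A_we = 0.1326 × 27 = 3.579 in².
Directional factor: 1.0 + 0.5 sin^1.5(90°) = 1.5.
F_nw = 0.6 × 100 × 1.5 = 90 ksi.
φR_n = 0.75 × 90 × 3.579 = 241.6 kip.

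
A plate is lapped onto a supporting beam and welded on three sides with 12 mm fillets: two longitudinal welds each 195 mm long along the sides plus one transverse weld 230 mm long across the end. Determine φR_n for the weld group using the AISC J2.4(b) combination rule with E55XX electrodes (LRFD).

φR_n ≈ 1420 kN

E55XX → F_EXX = 550 MPa.
t_e = 0.707 × 12 = 8.484 mm.
R_nwl = 0.6 × 550 × 8.484 × 390 × 10⁻³ = 1092 kN (longitudinal, 2 welds).
R_nwt = 0.6 × 550 × 8.484 × 230 × 10⁻³ = 643.9 kN (transverse, base value).
(i) R_nwl + R_nwt = 1736 kN; (ii) 0.85 R_nwl + 1.5 R_nwt = 1894 kN.
R_n = max = 1894 kN [governs: (ii)]; φR_n = 1421 kN.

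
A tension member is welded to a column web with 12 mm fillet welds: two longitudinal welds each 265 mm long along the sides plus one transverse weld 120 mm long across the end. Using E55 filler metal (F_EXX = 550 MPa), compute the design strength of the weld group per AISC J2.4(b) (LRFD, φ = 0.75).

t_e = 0.707 × 12 = 8.484 mm.
R_nwl = 0.6 × 550 × 8.484 × 530 × 10⁻³ = 1484 kN (longitudinal, 2 welds).
R_nwt = 0.6 × 550 × 8.484 × 120 × 10⁻³ = 336 kN (transverse, base value).
(i) R_nwl + R_nwt = 1820 kN; (ii) 0.85 R_nwl + 1.5 R_nwt = 1765 kN.
R_n = max = 1820 kN [governs: (i)]; φR_n = 1365 kN.

φR_n ≈ 1360 kN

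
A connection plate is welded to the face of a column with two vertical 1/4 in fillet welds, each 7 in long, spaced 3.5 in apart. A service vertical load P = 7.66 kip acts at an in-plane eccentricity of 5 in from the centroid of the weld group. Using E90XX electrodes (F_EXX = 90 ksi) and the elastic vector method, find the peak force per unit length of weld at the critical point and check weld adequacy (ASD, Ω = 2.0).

Total weld length L_w = 14 in. Treat welds as unit-width lines.
Polar moment about centroid: J = 2[d³/12 + d(b/2)²] = 2[7³/12 + 7×1.75²] = 100 in³.
Direct shear f_v = P/L_w = 7.66 / 14 = 0.5471 kip/in (vertical).
Torsion M = P·e = 7.66 × 5 = 38.3 kip·in.
Critical point at (x, y) = (1.75, 3.5) from centroid. f_tx = M·y/J = 1.34 kip/in; f_ty = M·x/J = 0.67 kip/in.
Resultant f_max = √[f_tx² + (f_v + f_ty)²] = √[1.34² + (0.5471 + 0.67)²] = 1.81 kip/in.
Capacity per unit length: r_n/Ω = (1/2.0) × 0.6 × 90 × (0.707 × 0.25) = 4.772 kip/in.
1.81 ≤ 4.772 → adequate.

f_max ≈ 1.81 kip/in; adequate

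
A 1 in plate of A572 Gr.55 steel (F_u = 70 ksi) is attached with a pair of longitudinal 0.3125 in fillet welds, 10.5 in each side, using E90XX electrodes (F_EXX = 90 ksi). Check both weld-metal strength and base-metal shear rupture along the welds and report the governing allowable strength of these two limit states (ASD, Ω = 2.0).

t_e = 0.707 × 0.3125 = 0.2209 in; L = 21 in.
Weld metal: R_n/Ω = (1/2.0) × 0.6 × 90 × 0.2209 × 21 = 125.3 kip.
Base metal (shear rupture): R_n/Ω = (1/2.0) × 0.6 × 70 × 1 × 21 = 441 kip.
Governing: weld metal.

R_n/Ω ≈ 125 kip (weld metal governs)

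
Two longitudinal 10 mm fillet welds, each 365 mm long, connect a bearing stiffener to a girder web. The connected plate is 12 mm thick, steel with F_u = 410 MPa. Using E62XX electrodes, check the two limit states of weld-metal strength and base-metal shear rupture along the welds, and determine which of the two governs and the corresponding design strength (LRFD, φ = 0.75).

φR_n ≈ 1440 kN (weld metal governs)

E62XX → F_EXX = 620 MPa.
t_e = 0.707 × 10 = 7.07 mm; L = 730 mm.
Weld metal: φR_n = 0.75 × 0.6 × 620 × 7.07 × 730 × 10⁻³ = 1440 kN.
Base metal (shear rupture): φR_n = 0.75 × 0.6 × 410 × 12 × 730 × 10⁻³ = 1616 kN.
Governing: weld metal.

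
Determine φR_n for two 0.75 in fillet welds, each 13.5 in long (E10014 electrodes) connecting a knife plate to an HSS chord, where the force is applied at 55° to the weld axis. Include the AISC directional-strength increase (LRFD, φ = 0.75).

E100XX → F_EXX = 100 ksi.
t_e = 0.707 × 0.75 = 0.5302 in; A_we = 0.5302 × 27 = 14.32 in².
Directional factor: 1.0 + 0.5 sin^1.5(55°) = 1.371.
F_nw = 0.6 × 100 × 1.371 = 82.24 ksi.
φR_n = 0.75 × 82.24 × 14.32 = 883.1 kip.

φR_n ≈ 883 kip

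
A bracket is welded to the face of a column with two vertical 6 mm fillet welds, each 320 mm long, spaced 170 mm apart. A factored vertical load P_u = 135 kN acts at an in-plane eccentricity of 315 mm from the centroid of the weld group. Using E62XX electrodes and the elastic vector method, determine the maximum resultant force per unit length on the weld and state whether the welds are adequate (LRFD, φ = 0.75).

f_max ≈ 883 N/mm; adequate

E62XX → F_EXX = 620 MPa.
Total weld length L_w = 640 mm. Treat welds as unit-width lines.
Polar moment about centroid: J = 2[d³/12 + d(b/2)²] = 2[320³/12 + 320×85²] = 10090000 mm³.
Direct shear f_v = P/L_w = 135×10³ / 640 = 210.9 N/mm (vertical).
Torsion M = P·e = 135×10³ × 315 = 42525000 N·mm.
Critical point at (x, y) = (85, 160) from centroid. f_tx = M·y/J = 674.6 N/mm; f_ty = M·x/J = 358.4 N/mm.
Resultant f_max = √[f_tx² + (f_v + f_ty)²] = √[674.6² + (210.9 + 358.4)²] = 882.8 N/mm.
Capacity per unit length: φr_n = 0.75 × 0.6 × 620 × (0.707 × 6) = 1184 N/mm.
882.8 ≤ 1184 → adequate.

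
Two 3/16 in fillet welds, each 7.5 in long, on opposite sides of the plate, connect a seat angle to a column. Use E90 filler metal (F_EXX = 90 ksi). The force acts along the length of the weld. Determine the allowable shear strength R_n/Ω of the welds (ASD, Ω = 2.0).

Effective throat t_e = 0.707 × 0.1875 = 0.1326 in.
Total length L = 15 in; A_we = 0.1326 × 15 = 1.988 in².
F_nw = 0.6 F_EXX = 0.6 × 90 = 54 ksi.
R_n = 54 × 1.988 = 107.4 kip; R_n/Ω = 107.4/2.0 = 53.69 kip.

R_n/Ω ≈ 53.7 kip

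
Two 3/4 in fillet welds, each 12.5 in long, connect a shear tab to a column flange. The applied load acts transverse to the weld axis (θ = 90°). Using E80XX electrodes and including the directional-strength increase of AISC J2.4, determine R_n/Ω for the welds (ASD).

R_n/Ω ≈ 477 kips

E80XX → F_EXX = 80 ksi.
t_e = 0.707 × 0.75 = 0.5302 in; A_we = 0.5302 × 25 = 13.26 in².
Directional factor: 1.0 + 0.5 sin^1.5(90°) = 1.5.
F_nw = 0.6 × 80 × 1.5 = 72 ksi.
R_n/Ω = (72 × 13.26) / 2.0 = 477.2 kips.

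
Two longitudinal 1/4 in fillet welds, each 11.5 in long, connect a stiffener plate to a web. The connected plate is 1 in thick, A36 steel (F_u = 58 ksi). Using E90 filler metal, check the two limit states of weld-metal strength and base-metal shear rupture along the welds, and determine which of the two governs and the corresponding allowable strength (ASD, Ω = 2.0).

R_n/Ω ≈ 110 kips (weld metal governs)

E90XX → F_EXX = 90 ksi.
t_e = 0.707 × 0.25 = 0.1767 in; L = 23 in.
Weld metal: R_n/Ω = (1/2.0) × 0.6 × 90 × 0.1767 × 23 = 109.8 kips.
Base metal (shear rupture): R_n/Ω = (1/2.0) × 0.6 × 58 × 1 × 23 = 400.2 kips.
Governing: weld metal.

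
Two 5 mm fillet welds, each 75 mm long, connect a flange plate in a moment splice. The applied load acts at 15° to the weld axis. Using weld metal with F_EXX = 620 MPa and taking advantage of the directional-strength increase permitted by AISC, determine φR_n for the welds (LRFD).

φR_n ≈ 158 kN

t_e = 0.707 × 5 = 3.535 mm; A_we = 3.535 × 150 = 530.2 mm².
Directional factor: 1.0 + 0.5 sin^1.5(15°) = 1.066.
F_nw = 0.6 × 620 × 1.066 = 396.5 MPa.
φR_n = 0.75 × 396.5 × 530.2 × 10⁻³ = 157.7 kN.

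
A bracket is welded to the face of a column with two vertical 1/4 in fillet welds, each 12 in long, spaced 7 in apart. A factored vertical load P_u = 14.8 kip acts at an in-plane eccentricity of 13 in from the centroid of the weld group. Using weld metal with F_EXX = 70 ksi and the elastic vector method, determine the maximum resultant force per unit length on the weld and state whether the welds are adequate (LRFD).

Total weld length L_w = 24 in. Treat welds as unit-width lines.
Polar moment about centroid: J = 2[d³/12 + d(b/2)²] = 2[12³/12 + 12×3.5²] = 582 in³.
Direct shear f_v = P/L_w = 14.8 / 24 = 0.6167 kip/in (vertical).
Torsion M = P·e = 14.8 × 13 = 192.4 kip·in.
Critical point at (x, y) = (3.5, 6) from centroid. f_tx = M·y/J = 1.984 kip/in; f_ty = M·x/J = 1.157 kip/in.
Resultant f_max = √[f_tx² + (f_v + f_ty)²] = √[1.984² + (0.6167 + 1.157)²] = 2.661 kip/in.
Capacity per unit length: φr_n = 0.75 × 0.6 × 70 × (0.707 × 0.25) = 5.568 kip/in.
2.661 ≤ 5.568 → adequate.

f_max ≈ 2.66 kip/in; adequate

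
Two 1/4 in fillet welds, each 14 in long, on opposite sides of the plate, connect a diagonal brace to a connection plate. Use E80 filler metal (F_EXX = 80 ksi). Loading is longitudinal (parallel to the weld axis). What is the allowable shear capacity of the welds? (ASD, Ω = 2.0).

Effective throat t_e = 0.707 × 0.25 = 0.1767 in.
Total length L = 28 in; A_we = 0.1767 × 28 = 4.949 in².
F_nw = 0.6 F_EXX = 0.6 × 80 = 48 ksi.
R_n = 48 × 4.949 = 237.6 kip; R_n/Ω = 237.6/2.0 = 118.8 kip.

R_n/Ω ≈ 119 kip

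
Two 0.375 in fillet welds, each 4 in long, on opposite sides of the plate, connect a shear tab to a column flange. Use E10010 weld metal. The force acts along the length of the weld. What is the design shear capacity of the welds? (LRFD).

φR_n ≈ 95.4 kips

E100XX → F_EXX = 100 ksi.
Effective throat t_e = 0.707 × 0.375 = 0.2651 in.
Total length L = 8 in; A_we = 0.2651 × 8 = 2.121 in².
F_nw = 0.6 F_EXX = 0.6 × 100 = 60 ksi.
φR_n = 0.75 × 60 × 2.121 = 95.45 kips.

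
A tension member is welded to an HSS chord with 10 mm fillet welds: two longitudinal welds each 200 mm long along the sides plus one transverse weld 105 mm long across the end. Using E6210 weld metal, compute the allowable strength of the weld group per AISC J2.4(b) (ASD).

E62XX → F_EXX = 620 MPa.
t_e = 0.707 × 10 = 7.07 mm.
R_nwl = 0.6 × 620 × 7.07 × 400 × 10⁻³ = 1052 kN (longitudinal, 2 welds).
R_nwt = 0.6 × 620 × 7.07 × 105 × 10⁻³ = 276.2 kN (transverse, base value).
(i) R_nwl + R_nwt = 1328 kN; (ii) 0.85 R_nwl + 1.5 R_nwt = 1308 kN.
R_n = max = 1328 kN [governs: (i)]; R_n/Ω = 664.1 kN.

R_n/Ω ≈ 664 kN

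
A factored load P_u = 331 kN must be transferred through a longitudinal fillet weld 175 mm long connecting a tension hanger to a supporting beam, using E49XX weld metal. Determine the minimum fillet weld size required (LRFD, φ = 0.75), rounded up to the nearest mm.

w = 13 mm

E49XX → F_EXX = 490 MPa.
Total weld length L = 175 mm.
Required throat t_e = P_u / (φ × 0.6 F_EXX × L) = 331 / (0.75 × 0.6 × 490 × 175 × 10⁻³) = 8.578 mm.
Required leg w = t_e / 0.707 = 12.13 mm → use 13 mm.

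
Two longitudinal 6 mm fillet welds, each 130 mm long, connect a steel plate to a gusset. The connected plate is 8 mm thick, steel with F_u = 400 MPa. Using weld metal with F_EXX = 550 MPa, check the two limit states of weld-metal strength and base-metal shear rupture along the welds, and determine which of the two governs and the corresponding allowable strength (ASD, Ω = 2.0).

R_n/Ω ≈ 182 kN (weld metal governs)

t_e = 0.707 × 6 = 4.242 mm; L = 260 mm.
Weld metal: R_n/Ω = (1/2.0) × 0.6 × 550 × 4.242 × 260 × 10⁻³ = 182 kN.
Base metal (shear rupture): R_n/Ω = (1/2.0) × 0.6 × 400 × 8 × 260 × 10⁻³ = 249.6 kN.
Governing: weld metal.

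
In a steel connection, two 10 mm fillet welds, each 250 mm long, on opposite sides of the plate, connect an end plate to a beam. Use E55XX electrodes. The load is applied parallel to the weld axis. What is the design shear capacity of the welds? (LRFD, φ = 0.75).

E55XX → F_EXX = 550 MPa.
Effective throat t_e = 0.707 × 10 = 7.07 mm.
Total length L = 500 mm; A_we = 7.07 × 500 = 3535 mm².
F_nw = 0.6 F_EXX = 0.6 × 550 = 330 MPa.
φR_n = 0.75 × 330 × 3535 × 10⁻³ = 874.9 kN.

φR_n ≈ 875 kN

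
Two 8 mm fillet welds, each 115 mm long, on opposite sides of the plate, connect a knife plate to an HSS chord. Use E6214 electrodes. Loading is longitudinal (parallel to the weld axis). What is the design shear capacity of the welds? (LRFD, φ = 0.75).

φR_n ≈ 363 kN

E62XX → F_EXX = 620 MPa.
Effective throat t_e = 0.707 × 8 = 5.656 mm.
Total length L = 230 mm; A_we = 5.656 × 230 = 1301 mm².
F_nw = 0.6 F_EXX = 0.6 × 620 = 372 MPa.
φR_n = 0.75 × 372 × 1301 × 10⁻³ = 362.9 kN.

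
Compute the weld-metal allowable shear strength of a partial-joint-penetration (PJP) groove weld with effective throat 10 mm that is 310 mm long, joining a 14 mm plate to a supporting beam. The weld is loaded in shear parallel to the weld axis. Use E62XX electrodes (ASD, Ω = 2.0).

E62XX → F_EXX = 620 MPa.
Effective throat (given) t_e = 10 mm.
A_we = 10 × 310 = 3100 mm².
F_nw = 0.6 F_EXX = 372 MPa.
R_n/Ω = (372 × 3100) / 2.0 × 10⁻³ = 576.6 kN.

R_n/Ω ≈ 577 kN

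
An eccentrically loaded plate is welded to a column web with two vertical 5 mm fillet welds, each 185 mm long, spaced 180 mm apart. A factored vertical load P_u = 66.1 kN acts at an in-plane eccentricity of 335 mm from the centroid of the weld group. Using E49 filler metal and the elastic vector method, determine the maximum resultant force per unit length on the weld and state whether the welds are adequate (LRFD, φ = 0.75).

E49XX → F_EXX = 490 MPa.
Total weld length L_w = 370 mm. Treat welds as unit-width lines.
Polar moment about centroid: J = 2[d³/12 + d(b/2)²] = 2[185³/12 + 185×90²] = 4052000 mm³.
Direct shear f_v = P/L_w = 66.1×10³ / 370 = 178.6 N/mm (vertical).
Torsion M = P·e = 66.1×10³ × 335 = 22144000 N·mm.
Critical point at (x, y) = (90, 92.5) from centroid. f_tx = M·y/J = 505.5 N/mm; f_ty = M·x/J = 491.8 N/mm.
Resultant f_max = √[f_tx² + (f_v + f_ty)²] = √[505.5² + (178.6 + 491.8)²] = 839.6 N/mm.
Capacity per unit length: φr_n = 0.75 × 0.6 × 490 × (0.707 × 5) = 779.5 N/mm.
839.6 > 779.5 → NOT adequate.

f_max ≈ 840 N/mm; NOT adequate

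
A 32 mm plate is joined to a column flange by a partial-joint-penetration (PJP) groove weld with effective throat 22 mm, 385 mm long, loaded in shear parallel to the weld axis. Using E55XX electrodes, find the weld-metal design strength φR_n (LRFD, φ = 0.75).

E55XX → F_EXX = 550 MPa.
Effective throat (given) t_e = 22 mm.
A_we = 22 × 385 = 8470 mm².
F_nw = 0.6 F_EXX = 330 MPa.
φR_n = 0.75 × 330 × 8470 × 10⁻³ = 2096 kN.

φR_n ≈ 2100 kN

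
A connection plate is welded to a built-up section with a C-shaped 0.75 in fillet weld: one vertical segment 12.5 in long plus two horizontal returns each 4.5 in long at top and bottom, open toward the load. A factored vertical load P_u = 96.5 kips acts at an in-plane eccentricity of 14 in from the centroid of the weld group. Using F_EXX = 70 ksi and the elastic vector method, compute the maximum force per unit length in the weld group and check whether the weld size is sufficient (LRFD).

Total weld length L_w = 21.5 in. Treat welds as unit-width lines.
Centroid: x̄ = 2×4.5×2.25 / 21.5 = 0.9419 in from the vertical weld.
Polar moment about centroid: J = I_x + I_y = [12.5³/12 + 2×4.5×6.25²] + [12.5×0.9419² + 2(4.5³/12 + 4.5×1.308²)] = 556 in³.
Direct shear f_v = P/L_w = 96.5 / 21.5 = 4.488 kip/in (vertical).
Torsion M = P·e = 96.5 × 14 = 1351 kip·in.
Critical point at (x, y) = (3.558, 6.25) from centroid. f_tx = M·y/J = 15.19 kip/in; f_ty = M·x/J = 8.646 kip/in.
Resultant f_max = √[f_tx² + (f_v + f_ty)²] = √[15.19² + (4.488 + 8.646)²] = 20.08 kip/in.
Capacity per unit length: φr_n = 0.75 × 0.6 × 70 × (0.707 × 0.75) = 16.7 kip/in.
20.08 > 16.7 → NOT adequate.

f_max ≈ 20.1 kip/in; NOT adequate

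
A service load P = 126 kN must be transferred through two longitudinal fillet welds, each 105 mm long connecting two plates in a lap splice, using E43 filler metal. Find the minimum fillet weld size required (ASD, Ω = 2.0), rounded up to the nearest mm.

E43XX → F_EXX = 430 MPa.
Total weld length L = 210 mm.
Required throat t_e = P × Ω / (0.6 F_EXX × L) = 126 × 2.0 / (0.6 × 430 × 210 × 10⁻³) = 4.651 mm.
Required leg w = t_e / 0.707 = 6.579 mm → use 7 mm.

w = 7 mm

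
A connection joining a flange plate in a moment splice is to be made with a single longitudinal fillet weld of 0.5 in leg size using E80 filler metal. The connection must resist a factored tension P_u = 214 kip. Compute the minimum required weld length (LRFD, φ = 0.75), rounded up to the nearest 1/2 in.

L = 17 in

E80XX → F_EXX = 80 ksi.
Throat t_e = 0.707 × 0.5 = 0.3535 in.
φr_n = 0.75 × 0.6 × 80 × 0.3535 = 12.73 kip/in.
L_req = P_u / φr_n = 214 / 12.73 = 16.82 in total.
Round up → use L = 17 in.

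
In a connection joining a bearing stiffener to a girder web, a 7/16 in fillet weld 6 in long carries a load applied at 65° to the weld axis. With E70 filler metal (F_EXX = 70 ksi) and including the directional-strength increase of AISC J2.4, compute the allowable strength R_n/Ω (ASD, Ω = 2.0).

R_n/Ω ≈ 55.8 kip

t_e = 0.707 × 0.4375 = 0.3093 in; A_we = 0.3093 × 6 = 1.856 in².
Directional factor: 1.0 + 0.5 sin^1.5(65°) = 1.431.
F_nw = 0.6 × 70 × 1.431 = 60.12 ksi.
R_n/Ω = (60.12 × 1.856) / 2.0 = 55.79 kip.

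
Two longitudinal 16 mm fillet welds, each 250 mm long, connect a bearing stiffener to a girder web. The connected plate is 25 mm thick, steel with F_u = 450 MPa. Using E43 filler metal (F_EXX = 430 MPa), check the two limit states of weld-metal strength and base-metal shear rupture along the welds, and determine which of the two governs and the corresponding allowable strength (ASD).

t_e = 0.707 × 16 = 11.31 mm; L = 500 mm.
Weld metal: R_n/Ω = (1/2.0) × 0.6 × 430 × 11.31 × 500 × 10⁻³ = 729.6 kN.
Base metal (shear rupture): R_n/Ω = (1/2.0) × 0.6 × 450 × 25 × 500 × 10⁻³ = 1688 kN.
Governing: weld metal.

R_n/Ω ≈ 730 kN (weld metal governs)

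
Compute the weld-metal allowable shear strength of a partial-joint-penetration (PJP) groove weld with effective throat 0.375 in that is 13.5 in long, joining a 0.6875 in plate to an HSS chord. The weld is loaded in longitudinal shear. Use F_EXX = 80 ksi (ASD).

Effective throat (given) t_e = 0.375 in.
A_we = 0.375 × 13.5 = 5.062 in².
F_nw = 0.6 F_EXX = 48 ksi.
R_n/Ω = (48 × 5.062) / 2.0 = 121.5 kips.

R_n/Ω ≈ 122 kips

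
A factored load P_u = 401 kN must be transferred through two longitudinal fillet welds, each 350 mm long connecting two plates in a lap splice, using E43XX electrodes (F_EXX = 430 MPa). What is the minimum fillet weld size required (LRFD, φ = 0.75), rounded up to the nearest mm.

w = 5 mm

Total weld length L = 700 mm.
Required throat t_e = P_u / (φ × 0.6 F_EXX × L) = 401 / (0.75 × 0.6 × 430 × 700 × 10⁻³) = 2.961 mm.
Required leg w = t_e / 0.707 = 4.187 mm → use 5 mm.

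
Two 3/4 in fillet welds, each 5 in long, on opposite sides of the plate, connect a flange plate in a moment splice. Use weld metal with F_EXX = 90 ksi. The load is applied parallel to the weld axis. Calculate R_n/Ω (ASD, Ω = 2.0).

R_n/Ω ≈ 143 kips

Effective throat t_e = 0.707 × 0.75 = 0.5302 in.
Total length L = 10 in; A_we = 0.5302 × 10 = 5.303 in².
F_nw = 0.6 F_EXX = 0.6 × 90 = 54 ksi.
R_n = 54 × 5.303 = 286.3 kips; R_n/Ω = 286.3/2.0 = 143.2 kips.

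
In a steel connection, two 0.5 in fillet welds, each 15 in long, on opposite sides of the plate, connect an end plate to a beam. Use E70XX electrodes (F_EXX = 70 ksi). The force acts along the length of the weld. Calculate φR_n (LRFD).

Effective throat t_e = 0.707 × 0.5 = 0.3535 in.
Total length L = 30 in; A_we = 0.3535 × 30 = 10.6 in².
F_nw = 0.6 F_EXX = 0.6 × 70 = 42 ksi.
φR_n = 0.75 × 42 × 10.6 = 334.1 kip.

φR_n ≈ 334 kip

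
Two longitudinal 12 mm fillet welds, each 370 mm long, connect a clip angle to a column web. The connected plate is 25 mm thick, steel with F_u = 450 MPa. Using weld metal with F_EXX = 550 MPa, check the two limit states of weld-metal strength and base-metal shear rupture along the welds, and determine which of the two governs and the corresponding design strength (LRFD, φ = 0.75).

φR_n ≈ 1550 kN (weld metal governs)

t_e = 0.707 × 12 = 8.484 mm; L = 740 mm.
Weld metal: φR_n = 0.75 × 0.6 × 550 × 8.484 × 740 × 10⁻³ = 1554 kN.
Base metal (shear rupture): φR_n = 0.75 × 0.6 × 450 × 25 × 740 × 10⁻³ = 3746 kN.
Governing: weld metal.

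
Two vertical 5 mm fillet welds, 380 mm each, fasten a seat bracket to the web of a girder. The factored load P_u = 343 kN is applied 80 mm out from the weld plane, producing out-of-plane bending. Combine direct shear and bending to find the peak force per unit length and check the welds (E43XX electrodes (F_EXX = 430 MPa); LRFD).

L_w = 2 × 380 = 760 mm; section modulus (unit throat) S = 2 × L²/6 = 48130 mm².
Direct shear f_v = P/L_w = 343×10³/760 = 451.3 N/mm.
Moment M = P × e = 343×10³ × 80 = 27440000 N·mm; bending f_b = M/S = 570.1 N/mm.
f_max = √(f_v² + f_b²) = √(451.3² + 570.1²) = 727.1 N/mm.
φr_n = 0.75 × 0.6 × 430 × (0.707 × 5) = 684 N/mm → NOT adequate.

f_max ≈ 727 N/mm; NOT adequate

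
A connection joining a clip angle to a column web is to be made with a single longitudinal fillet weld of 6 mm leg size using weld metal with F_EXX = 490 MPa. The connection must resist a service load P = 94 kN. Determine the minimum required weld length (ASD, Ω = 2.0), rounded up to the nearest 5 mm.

Throat t_e = 0.707 × 6 = 4.242 mm.
r_n/Ω = (0.6 × 490 × 4.242) / 2.0 = 623.6 N/mm = 0.6236 kN/mm.
L_req = P / (r_n/Ω) = 94 / 0.6236 = 150.7 mm total.
Round up → use L = 155 mm.

L = 155 mm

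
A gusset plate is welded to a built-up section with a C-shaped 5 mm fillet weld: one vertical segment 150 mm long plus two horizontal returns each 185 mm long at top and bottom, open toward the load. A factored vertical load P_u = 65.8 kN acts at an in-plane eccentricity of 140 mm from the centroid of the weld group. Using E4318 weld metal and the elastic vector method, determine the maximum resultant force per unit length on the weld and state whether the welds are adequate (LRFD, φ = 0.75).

E43XX → F_EXX = 430 MPa.
Total weld length L_w = 520 mm. Treat welds as unit-width lines.
Centroid: x̄ = 2×185×92.5 / 520 = 65.82 mm from the vertical weld.
Polar moment about centroid: J = I_x + I_y = [150³/12 + 2×185×75²] + [150×65.82² + 2(185³/12 + 185×26.68²)] = 4331000 mm³.
Direct shear f_v = P/L_w = 65.8×10³ / 520 = 126.5 N/mm (vertical).
Torsion M = P·e = 65.8×10³ × 140 = 9212000 N·mm.
Critical point at (x, y) = (119.2, 75) from centroid. f_tx = M·y/J = 159.5 N/mm; f_ty = M·x/J = 253.5 N/mm.
Resultant f_max = √[f_tx² + (f_v + f_ty)²] = √[159.5² + (126.5 + 253.5)²] = 412.2 N/mm.
Capacity per unit length: φr_n = 0.75 × 0.6 × 430 × (0.707 × 5) = 684 N/mm.
412.2 ≤ 684 → adequate.

f_max ≈ 412 N/mm; adequate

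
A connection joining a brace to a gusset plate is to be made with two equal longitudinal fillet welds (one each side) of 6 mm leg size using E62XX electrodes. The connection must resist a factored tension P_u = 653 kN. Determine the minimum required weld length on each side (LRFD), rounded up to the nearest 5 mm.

L = 280 mm on each side

E62XX → F_EXX = 620 MPa.
Throat t_e = 0.707 × 6 = 4.242 mm.
φr_n = 0.75 × 0.6 × 620 × 4.242 × 10⁻³ = 1.184 kN/mm.
L_req = P_u / φr_n = 653 / 1.184 = 551.7 mm total.
Per side: 551.7 / 2 = 275.9 mm.
Round up → use L = 280 mm on each side.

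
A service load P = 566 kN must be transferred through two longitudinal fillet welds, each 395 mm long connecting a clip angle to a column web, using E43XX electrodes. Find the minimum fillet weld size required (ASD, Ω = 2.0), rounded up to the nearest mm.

w = 8 mm

E43XX → F_EXX = 430 MPa.
Total weld length L = 790 mm.
Required throat t_e = P × Ω / (0.6 F_EXX × L) = 566 × 2.0 / (0.6 × 430 × 790 × 10⁻³) = 5.554 mm.
Required leg w = t_e / 0.707 = 7.856 mm → use 8 mm.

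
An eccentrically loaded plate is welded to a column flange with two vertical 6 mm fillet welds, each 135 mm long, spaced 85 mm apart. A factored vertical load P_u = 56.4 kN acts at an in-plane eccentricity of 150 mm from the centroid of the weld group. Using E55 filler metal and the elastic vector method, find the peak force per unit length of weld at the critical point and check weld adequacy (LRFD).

E55XX → F_EXX = 550 MPa.
Total weld length L_w = 270 mm. Treat welds as unit-width lines.
Polar moment about centroid: J = 2[d³/12 + d(b/2)²] = 2[135³/12 + 135×42.5²] = 897800 mm³.
Direct shear f_v = P/L_w = 56.4×10³ / 270 = 208.9 N/mm (vertical).
Torsion M = P·e = 56.4×10³ × 150 = 8460000 N·mm.
Critical point at (x, y) = (42.5, 67.5) from centroid. f_tx = M·y/J = 636.1 N/mm; f_ty = M·x/J = 400.5 N/mm.
Resultant f_max = √[f_tx² + (f_v + f_ty)²] = √[636.1² + (208.9 + 400.5)²] = 880.9 N/mm.
Capacity per unit length: φr_n = 0.75 × 0.6 × 550 × (0.707 × 6) = 1050 N/mm.
880.9 ≤ 1050 → adequate.

f_max ≈ 881 N/mm; adequate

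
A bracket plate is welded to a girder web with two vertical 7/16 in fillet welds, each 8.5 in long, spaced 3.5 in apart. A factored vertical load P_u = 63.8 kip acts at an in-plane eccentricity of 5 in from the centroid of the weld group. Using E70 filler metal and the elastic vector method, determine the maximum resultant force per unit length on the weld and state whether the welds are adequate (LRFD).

f_max ≈ 11.5 kip/in; NOT adequate

E70XX → F_EXX = 70 ksi.
Total weld length L_w = 17 in. Treat welds as unit-width lines.
Polar moment about centroid: J = 2[d³/12 + d(b/2)²] = 2[8.5³/12 + 8.5×1.75²] = 154.4 in³.
Direct shear f_v = P/L_w = 63.8 / 17 = 3.753 kip/in (vertical).
Torsion M = P·e = 63.8 × 5 = 319 kip·in.
Critical point at (x, y) = (1.75, 4.25) from centroid. f_tx = M·y/J = 8.78 kip/in; f_ty = M·x/J = 3.615 kip/in.
Resultant f_max = √[f_tx² + (f_v + f_ty)²] = √[8.78² + (3.753 + 3.615)²] = 11.46 kip/in.
Capacity per unit length: φr_n = 0.75 × 0.6 × 70 × (0.707 × 0.4375) = 9.743 kip/in.
11.46 > 9.743 → NOT adequate.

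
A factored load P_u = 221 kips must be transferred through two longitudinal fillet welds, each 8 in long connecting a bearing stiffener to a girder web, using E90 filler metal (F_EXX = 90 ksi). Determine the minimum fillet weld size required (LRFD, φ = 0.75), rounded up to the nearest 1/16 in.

Total weld length L = 16 in.
Required throat t_e = P_u / (φ × 0.6 F_EXX × L) = 221 / (0.75 × 0.6 × 90 × 16) = 0.341 in.
Required leg w = t_e / 0.707 = 0.4824 in → use 1/2 in.

w = 1/2 in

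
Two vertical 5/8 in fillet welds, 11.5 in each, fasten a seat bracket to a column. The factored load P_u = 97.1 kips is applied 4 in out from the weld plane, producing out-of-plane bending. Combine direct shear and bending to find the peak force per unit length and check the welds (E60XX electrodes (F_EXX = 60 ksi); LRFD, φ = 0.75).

f_max ≈ 9.77 kip/in; adequate

L_w = 2 × 11.5 = 23 in; section modulus (unit throat) S = 2 × L²/6 = 44.08 in².
Direct shear f_v = P/L_w = 97.1/23 = 4.222 kip/in.
Moment M = P × e = 97.1 × 4 = 388.4 kip·in; bending f_b = M/S = 8.811 kip/in.
f_max = √(f_v² + f_b²) = √(4.222² + 8.811²) = 9.77 kip/in.
φr_n = 0.75 × 0.6 × 60 × (0.707 × 0.625) = 11.93 kip/in → adequate.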